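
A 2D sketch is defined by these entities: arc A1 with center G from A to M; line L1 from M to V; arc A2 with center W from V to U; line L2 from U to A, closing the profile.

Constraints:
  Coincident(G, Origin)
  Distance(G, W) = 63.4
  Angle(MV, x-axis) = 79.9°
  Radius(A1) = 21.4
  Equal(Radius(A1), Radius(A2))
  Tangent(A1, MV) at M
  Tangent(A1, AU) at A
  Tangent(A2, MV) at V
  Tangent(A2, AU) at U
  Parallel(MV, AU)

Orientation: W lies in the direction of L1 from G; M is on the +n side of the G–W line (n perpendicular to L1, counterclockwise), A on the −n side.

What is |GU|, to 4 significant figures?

66.91

The slot axis is L1's direction at 79.9°, so u = (cos 79.9°, sin 79.9°) = (0.1754, 0.9845) and n = (−sin 79.9°, cos 79.9°) = (-0.9845, 0.1754). G is at the origin and W lies 63.4 along u from G, so W = 63.4·u = (11.12, 62.42). Tangency of A1 to both parallel lines with radius 21.4 puts M and A at G ± 21.4·n: M = (-21.07, 3.753), A = (21.07, -3.753). Equal radii place V and U the same way about W: V = W + 21.4·n = (-9.950, 66.17), U = W − 21.4·n = (32.19, 58.66). Then |GU| = |U − G| = 66.91.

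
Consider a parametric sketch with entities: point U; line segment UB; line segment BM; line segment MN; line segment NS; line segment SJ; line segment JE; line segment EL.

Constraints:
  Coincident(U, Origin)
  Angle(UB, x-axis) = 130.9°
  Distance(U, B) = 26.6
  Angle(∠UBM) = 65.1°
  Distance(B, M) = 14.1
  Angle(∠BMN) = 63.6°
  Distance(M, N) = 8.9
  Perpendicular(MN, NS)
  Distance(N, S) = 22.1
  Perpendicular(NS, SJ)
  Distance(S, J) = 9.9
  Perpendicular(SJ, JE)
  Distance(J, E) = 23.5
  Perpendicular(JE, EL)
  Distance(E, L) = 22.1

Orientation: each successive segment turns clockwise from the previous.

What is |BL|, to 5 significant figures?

20.415

U is at the origin; UB runs at 130.9° with length 26.6, so B = (-17.416, 20.106). ∠UBM = 65.1° gives BM at 16.000° from the x-axis; with |BM| = 14.1, M = (-3.8623, 23.992). ∠BMN = 63.6° gives MN at -100.40° from the x-axis; with |MN| = 8.9, N = (-5.4689, 15.238). MN is perpendicular to NS, so NS runs at 169.60°; with |NS| = 22.1, S = (-27.206, 19.228). The perpendicularity gives SJ at right angles to NS, so SJ runs at 79.600°; with |SJ| = 9.9, J = (-25.419, 28.965). SJ is perpendicular to JE, so JE runs at -10.400°; with |JE| = 23.5, E = (-2.3048, 24.723). JE is perpendicular to EL, so EL runs at -100.40°; with |EL| = 22.1, L = (-6.2943, 2.9861). Then |BL| = |L − B| = 20.415.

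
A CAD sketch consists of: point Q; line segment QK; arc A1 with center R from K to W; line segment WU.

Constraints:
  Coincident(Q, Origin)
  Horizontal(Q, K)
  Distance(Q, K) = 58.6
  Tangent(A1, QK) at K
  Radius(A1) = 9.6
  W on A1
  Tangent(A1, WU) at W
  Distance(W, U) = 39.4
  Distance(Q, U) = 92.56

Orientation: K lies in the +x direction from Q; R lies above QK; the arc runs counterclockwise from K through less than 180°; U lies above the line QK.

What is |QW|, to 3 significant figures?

67.8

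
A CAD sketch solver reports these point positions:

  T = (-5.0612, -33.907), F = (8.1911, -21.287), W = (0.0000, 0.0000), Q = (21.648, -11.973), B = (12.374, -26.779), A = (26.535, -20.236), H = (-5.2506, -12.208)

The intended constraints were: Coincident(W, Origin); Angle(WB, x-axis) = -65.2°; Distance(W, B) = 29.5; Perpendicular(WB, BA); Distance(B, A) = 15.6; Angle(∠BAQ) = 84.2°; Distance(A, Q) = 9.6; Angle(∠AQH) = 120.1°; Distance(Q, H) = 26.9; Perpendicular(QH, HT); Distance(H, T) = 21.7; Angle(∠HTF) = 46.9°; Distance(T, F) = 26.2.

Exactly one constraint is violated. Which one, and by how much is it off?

Distance(T, F) = 26.2 — off by 7.90.

W = (0.00, 0.00) ✓; WB at -65.20° ✓; |WB| = 29.50 ✓; ∠(WB, BA) = 90.00° ✓; |BA| = 15.60 ✓; ∠BAQ = 84.20° ✓; |AQ| = 9.600 ✓; ∠AQH = 120.1° ✓; |QH| = 26.90 ✓; ∠(QH, HT) = 90.00° ✓; |HT| = 21.70 ✓; ∠HTF = 46.90° ✓; |TF| = 18.30 ✗.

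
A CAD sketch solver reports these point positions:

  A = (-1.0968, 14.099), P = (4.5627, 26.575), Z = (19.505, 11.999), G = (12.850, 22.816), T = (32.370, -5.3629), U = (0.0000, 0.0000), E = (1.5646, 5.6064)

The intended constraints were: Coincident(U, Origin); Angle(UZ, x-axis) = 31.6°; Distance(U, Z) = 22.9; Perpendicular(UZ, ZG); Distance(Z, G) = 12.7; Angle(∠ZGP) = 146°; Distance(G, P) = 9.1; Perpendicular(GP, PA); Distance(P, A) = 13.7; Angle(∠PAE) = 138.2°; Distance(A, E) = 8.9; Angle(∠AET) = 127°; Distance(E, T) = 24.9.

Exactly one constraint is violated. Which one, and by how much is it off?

Distance(E, T) = 24.9 — off by 7.80.

U = (0.00, 0.00) ✓; UZ at 31.60° ✓; |UZ| = 22.90 ✓; ∠(UZ, ZG) = 90.00° ✓; |ZG| = 12.70 ✓; ∠ZGP = 146.0° ✓; |GP| = 9.100 ✓; ∠(GP, PA) = 90.00° ✓; |PA| = 13.70 ✓; ∠PAE = 138.2° ✓; |AE| = 8.900 ✓; ∠AET = 127.0° ✓; |ET| = 32.70 ✗.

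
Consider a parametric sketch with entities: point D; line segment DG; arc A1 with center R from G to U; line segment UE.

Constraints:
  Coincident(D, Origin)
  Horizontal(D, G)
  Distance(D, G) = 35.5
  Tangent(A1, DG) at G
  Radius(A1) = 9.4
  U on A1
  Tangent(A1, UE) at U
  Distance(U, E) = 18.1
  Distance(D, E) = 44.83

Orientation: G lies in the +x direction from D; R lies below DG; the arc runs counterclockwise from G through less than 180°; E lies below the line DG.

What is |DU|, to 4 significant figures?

29.74

D is at the origin; D and G share the same y with |DG| = 35.5 and G on the +x side, so G = (35.50, 0.000). A1 meets DG tangentially, so RG is at right angles to DG, so R = G + (0, -9.4) = (35.50, -9.400). Since RU ⟂ UE (tangency), |RE| = √(9.4² + 18.1²) = 20.40 regardless of where U sits on A1. So E lies on both circle(D, 44.83) and circle(R, 20.40); the below-DG intersection is E = (33.58, -29.70). U is the foot of the tangent from E: U = (26.79, -12.93).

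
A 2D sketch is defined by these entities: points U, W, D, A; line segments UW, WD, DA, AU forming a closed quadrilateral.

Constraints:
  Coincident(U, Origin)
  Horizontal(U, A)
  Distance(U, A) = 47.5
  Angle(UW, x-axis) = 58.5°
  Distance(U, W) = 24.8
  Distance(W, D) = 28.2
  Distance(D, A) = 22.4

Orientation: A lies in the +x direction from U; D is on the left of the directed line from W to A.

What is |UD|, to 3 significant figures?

46.4

Checks: |UA| = 47.50 ✓; |UW| = 24.80 ✓; |WD| = 28.20 ✓; |DA| = 22.40 ✓.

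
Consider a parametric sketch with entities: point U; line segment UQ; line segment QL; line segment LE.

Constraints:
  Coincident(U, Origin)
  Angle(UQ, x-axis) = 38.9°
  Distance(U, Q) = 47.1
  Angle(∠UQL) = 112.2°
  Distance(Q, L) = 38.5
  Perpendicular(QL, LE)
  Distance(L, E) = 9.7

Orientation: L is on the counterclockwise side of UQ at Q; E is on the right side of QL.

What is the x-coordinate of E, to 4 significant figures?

34.88

∠UQL = 112.2°, so QL runs at 38.9° + (180° − 112.2°) = 106.7° from the x-axis; with |QL| = 38.5, L = Q + 38.5·(cos 106.7°, sin 106.7°) = (25.59, 66.45). QL ⟂ LE; with |LE| = 9.7 on the right of QL, E = L + 9.7·(0.9578, 0.2874) = (34.88, 69.24). So E.x = 34.88.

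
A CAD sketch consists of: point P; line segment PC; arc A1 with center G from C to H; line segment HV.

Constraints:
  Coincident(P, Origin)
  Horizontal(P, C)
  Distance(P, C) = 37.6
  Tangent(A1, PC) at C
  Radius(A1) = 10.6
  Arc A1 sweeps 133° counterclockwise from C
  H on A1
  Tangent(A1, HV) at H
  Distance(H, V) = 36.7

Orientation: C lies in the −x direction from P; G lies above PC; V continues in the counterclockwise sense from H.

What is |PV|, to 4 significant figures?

70.76

P is at the origin; P and C share the same y with |PC| = 37.6 and C on the −x side, so C = (-37.60, 0.000). The tangent condition forces GC to be normal to PC, so G = C + (0, 10.6) = (-37.60, 10.60). On A1, C sits at bearing -90° from G; a 133° counterclockwise sweep puts H at bearing 43°, so H = G + 10.6·(cos 43°, sin 43°) = (-29.85, 17.83). A1 meets HV tangentially, so GH is at right angles to HV, so HV runs along (−sin 43°, cos 43°); with |HV| = 36.7, V = (-54.88, 44.67). Then |PV| = |V − P| = 70.76.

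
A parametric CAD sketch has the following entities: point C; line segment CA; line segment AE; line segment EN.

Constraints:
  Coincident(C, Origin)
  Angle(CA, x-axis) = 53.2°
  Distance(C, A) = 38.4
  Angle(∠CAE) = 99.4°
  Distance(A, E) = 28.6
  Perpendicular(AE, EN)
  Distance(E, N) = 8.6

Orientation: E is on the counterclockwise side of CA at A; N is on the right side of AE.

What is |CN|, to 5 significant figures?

58.111

∠CAE = 99.4°, so AE runs at 53.2° + (180° − 99.4°) = 133.80° from the x-axis; with |AE| = 28.6, E = A + 28.6·(cos 133.80°, sin 133.80°) = (3.2072, 51.390). AE ⟂ EN; with |EN| = 8.6 on the right of AE, N = E + 8.6·(0.72176, 0.69214) = (9.4143, 57.343). Then |CN| = |N − C| = 58.111.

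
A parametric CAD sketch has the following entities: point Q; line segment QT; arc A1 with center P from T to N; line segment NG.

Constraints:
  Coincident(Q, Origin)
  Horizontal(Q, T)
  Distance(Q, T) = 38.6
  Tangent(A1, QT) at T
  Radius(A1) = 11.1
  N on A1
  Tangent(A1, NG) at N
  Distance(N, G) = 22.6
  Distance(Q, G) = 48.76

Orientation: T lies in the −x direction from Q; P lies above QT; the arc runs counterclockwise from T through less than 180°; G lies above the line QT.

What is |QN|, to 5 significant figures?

31.033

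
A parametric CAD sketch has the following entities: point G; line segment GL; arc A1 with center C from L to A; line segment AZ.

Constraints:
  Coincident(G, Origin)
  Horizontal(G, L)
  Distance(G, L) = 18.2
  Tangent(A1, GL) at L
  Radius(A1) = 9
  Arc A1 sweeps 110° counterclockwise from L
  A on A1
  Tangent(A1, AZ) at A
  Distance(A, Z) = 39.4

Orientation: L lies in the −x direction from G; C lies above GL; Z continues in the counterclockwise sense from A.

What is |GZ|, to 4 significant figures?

54.31

G is at the origin; GL is horizontal with |GL| = 18.2 and L on the −x side, so L = (-18.20, 0.000). A1 meets GL tangentially, so CL is at right angles to GL, so C = L + (0, 9) = (-18.20, 9.000). On A1, L sits at bearing -90° from C; a 110° counterclockwise sweep puts A at bearing 20°, so A = C + 9.0·(cos 20°, sin 20°) = (-9.743, 12.08). Since A1 is tangent to AZ there, CA ⟂ AZ, so AZ runs along (−sin 20°, cos 20°); with |AZ| = 39.4, Z = (-23.22, 49.10). Then |GZ| = |Z − G| = 54.31.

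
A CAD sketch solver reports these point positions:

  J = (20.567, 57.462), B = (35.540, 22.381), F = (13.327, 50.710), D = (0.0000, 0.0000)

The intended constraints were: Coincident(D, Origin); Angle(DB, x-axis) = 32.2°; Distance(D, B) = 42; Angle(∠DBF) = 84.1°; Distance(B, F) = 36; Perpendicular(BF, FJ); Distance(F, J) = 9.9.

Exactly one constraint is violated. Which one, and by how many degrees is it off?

Perpendicular(BF, FJ) — off by 4.90°.

D = (0.00, 0.00) ✓; DB at 32.20° ✓; |DB| = 42.00 ✓; ∠DBF = 84.10° ✓; |BF| = 36.00 ✓; ∠(BF, FJ) = 85.10° ✗; |FJ| = 9.900 ✓.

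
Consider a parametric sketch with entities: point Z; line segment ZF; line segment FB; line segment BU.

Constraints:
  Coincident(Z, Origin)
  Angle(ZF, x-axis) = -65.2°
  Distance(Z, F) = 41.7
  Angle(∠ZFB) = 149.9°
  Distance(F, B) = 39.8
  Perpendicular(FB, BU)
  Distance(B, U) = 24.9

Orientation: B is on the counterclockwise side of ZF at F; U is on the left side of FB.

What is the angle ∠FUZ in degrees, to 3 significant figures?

29.0°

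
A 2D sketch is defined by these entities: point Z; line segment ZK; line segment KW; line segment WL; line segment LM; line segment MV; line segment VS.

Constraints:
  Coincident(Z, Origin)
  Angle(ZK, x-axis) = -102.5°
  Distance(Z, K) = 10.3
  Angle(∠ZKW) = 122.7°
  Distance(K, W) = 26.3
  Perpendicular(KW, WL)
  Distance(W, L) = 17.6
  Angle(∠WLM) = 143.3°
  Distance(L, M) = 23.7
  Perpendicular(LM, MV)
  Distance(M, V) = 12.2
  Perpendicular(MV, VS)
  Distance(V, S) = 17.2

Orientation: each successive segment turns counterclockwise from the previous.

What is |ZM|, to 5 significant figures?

33.070

Z is at the origin; ZK runs at -102.5° with length 10.3, so K = (-2.2293, -10.056). ∠ZKW = 122.7° gives KW at -45.200° from the x-axis; with |KW| = 26.3, W = (16.303, -28.718). KW is perpendicular to WL, so WL runs at 44.800°; with |WL| = 17.6, L = (28.791, -16.316). ∠WLM = 143.3° gives LM at 81.500° from the x-axis; with |LM| = 23.7, M = (32.294, 7.1237). Then |ZM| = |M − Z| = 33.070.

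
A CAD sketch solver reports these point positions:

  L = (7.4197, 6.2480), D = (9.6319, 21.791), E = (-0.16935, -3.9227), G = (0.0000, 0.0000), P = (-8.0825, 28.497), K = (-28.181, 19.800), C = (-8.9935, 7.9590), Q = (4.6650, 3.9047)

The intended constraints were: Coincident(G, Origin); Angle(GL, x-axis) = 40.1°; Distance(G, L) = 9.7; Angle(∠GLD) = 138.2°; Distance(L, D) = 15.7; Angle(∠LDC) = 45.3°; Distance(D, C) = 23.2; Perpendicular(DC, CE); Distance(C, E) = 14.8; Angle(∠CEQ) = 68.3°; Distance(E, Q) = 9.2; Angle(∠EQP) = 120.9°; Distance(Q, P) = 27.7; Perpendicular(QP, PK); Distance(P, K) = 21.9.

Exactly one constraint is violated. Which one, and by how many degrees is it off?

Perpendicular(QP, PK) — off by 4.00°.

G = (0.00, 0.00) ✓; GL at 40.10° ✓; |GL| = 9.700 ✓; ∠GLD = 138.2° ✓; |LD| = 15.70 ✓; ∠LDC = 45.30° ✓; |DC| = 23.20 ✓; ∠(DC, CE) = 90.00° ✓; |CE| = 14.80 ✓; ∠CEQ = 68.30° ✓; |EQ| = 9.200 ✓; ∠EQP = 120.9° ✓; |QP| = 27.70 ✓; ∠(QP, PK) = 86.00° ✗; |PK| = 21.90 ✓.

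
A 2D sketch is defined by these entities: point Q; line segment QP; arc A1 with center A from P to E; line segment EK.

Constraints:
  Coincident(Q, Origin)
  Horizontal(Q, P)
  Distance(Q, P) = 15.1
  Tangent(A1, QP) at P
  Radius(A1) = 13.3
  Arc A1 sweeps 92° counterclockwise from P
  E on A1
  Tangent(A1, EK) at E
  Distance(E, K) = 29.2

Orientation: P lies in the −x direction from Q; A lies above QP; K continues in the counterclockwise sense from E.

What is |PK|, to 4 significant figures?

44.67

Q is at the origin; Q and P share the same y with |QP| = 15.1 and P on the −x side, so P = (-15.10, 0.000). A1 meets QP tangentially, so AP is at right angles to QP, so A = P + (0, 13.3) = (-15.10, 13.30). On A1, P sits at bearing -90° from A; a 92° counterclockwise sweep puts E at bearing 2°, so E = A + 13.3·(cos 2°, sin 2°) = (-1.808, 13.76). A1 meets EK tangentially, so AE is at right angles to EK, so EK runs along (−sin 2°, cos 2°); with |EK| = 29.2, K = (-2.827, 42.95). Then |PK| = |K − P| = 44.67.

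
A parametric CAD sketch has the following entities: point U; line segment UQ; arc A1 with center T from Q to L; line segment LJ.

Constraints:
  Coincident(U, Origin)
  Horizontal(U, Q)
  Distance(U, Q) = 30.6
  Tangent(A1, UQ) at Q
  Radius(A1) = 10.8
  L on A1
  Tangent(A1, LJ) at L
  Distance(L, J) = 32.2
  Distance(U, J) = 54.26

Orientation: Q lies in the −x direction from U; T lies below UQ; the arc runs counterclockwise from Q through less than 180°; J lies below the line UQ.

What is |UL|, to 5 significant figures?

43.249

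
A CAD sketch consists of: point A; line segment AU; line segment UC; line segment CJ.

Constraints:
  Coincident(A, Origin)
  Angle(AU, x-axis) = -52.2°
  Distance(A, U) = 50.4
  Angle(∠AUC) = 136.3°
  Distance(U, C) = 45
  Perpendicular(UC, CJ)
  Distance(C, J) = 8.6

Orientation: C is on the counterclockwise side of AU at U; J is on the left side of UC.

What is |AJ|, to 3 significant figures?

85.6

A is at the origin; AU runs at -52.2° with length 50.4, so U = 50.4·(cos -52.2°, sin -52.2°) = (30.9, -39.8). ∠AUC = 136.3°, so UC runs at -52.2° + (180° − 136.3°) = -8.50° from the x-axis; with |UC| = 45.0, C = U + 45.0·(cos -8.50°, sin -8.50°) = (75.4, -46.5). UC ⟂ CJ; with |CJ| = 8.6 on the left of UC, J = C + 8.6·(0.148, 0.989) = (76.7, -38.0). Then |AJ| = |J − A| = 85.6.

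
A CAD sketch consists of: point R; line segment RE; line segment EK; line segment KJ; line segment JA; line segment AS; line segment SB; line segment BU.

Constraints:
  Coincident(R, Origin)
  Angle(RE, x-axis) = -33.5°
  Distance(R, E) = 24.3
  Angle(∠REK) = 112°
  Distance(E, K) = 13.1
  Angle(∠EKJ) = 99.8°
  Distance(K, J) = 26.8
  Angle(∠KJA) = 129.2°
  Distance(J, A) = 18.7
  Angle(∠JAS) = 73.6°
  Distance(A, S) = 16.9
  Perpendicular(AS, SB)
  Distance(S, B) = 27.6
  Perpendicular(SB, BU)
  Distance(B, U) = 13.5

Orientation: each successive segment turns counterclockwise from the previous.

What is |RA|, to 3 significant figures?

23.1

∠EKJ = 99.8° gives KJ at 115° from the x-axis; with |KJ| = 26.8, J = (19.9, 18.4). ∠KJA = 129.2° gives JA at 166° from the x-axis; with |JA| = 18.7, A = (1.76, 23.0). Then |RA| = |A − R| = 23.1.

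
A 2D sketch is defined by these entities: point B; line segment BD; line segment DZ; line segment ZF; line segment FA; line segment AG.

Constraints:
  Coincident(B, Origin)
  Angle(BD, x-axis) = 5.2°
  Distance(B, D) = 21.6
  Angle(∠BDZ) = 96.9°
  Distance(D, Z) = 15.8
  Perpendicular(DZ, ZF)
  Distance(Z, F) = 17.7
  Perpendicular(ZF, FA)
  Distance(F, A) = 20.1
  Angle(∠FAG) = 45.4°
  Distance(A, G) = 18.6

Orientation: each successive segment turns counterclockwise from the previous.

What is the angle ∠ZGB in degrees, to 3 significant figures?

156°

ZF is perpendicular to FA, so FA runs at -91.7°; with |FA| = 20.1, A = (3.69, -1.82). ∠FAG = 45.4° gives AG at 42.9° from the x-axis; with |AG| = 18.6, G = (17.3, 10.8). Then cos ∠ZGB = GZ·GB / (|GZ||GB|), giving 156°.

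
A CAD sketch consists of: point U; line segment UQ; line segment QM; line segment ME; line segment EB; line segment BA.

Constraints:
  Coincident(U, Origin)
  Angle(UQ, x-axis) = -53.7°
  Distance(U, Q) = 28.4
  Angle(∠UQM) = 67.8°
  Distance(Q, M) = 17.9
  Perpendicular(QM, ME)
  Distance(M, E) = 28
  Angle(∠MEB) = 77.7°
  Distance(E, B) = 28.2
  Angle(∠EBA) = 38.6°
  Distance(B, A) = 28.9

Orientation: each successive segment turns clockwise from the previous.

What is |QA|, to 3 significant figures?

18.7

U is at the origin; UQ runs at -53.7° with length 28.4, so Q = (16.8, -22.9). ∠UQM = 67.8° gives QM at -166° from the x-axis; with |QM| = 17.9, M = (-0.548, -27.2). QM is perpendicular to ME, so ME runs at 104°; with |ME| = 28.0, E = (-7.37, -0.0927). ∠MEB = 77.7° gives EB at 1.80° from the x-axis; with |EB| = 28.2, B = (20.8, 0.793). ∠EBA = 38.6° gives BA at -140° from the x-axis; with |BA| = 28.9, A = (-1.19, -17.9). Then |QA| = |A − Q| = 18.7.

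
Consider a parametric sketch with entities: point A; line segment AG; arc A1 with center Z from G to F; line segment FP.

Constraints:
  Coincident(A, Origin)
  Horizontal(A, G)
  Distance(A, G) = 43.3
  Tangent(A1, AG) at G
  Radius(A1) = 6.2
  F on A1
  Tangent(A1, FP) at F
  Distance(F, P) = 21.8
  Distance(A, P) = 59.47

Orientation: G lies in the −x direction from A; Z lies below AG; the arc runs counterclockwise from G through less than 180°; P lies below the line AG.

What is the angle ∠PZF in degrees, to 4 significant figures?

74.12°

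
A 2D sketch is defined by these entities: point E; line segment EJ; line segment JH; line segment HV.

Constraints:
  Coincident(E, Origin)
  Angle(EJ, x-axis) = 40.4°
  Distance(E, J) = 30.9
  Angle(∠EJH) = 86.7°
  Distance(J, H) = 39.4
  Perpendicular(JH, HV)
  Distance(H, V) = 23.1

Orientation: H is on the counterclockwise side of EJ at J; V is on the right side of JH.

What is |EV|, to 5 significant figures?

65.771

E is at the origin; EJ runs at 40.4° with length 30.9, so J = 30.9·(cos 40.4°, sin 40.4°) = (23.532, 20.027). ∠EJH = 86.7°, so JH runs at 40.4° + (180° − 86.7°) = 133.70° from the x-axis; with |JH| = 39.4, H = J + 39.4·(cos 133.70°, sin 133.70°) = (-3.6892, 48.512). JH is perpendicular to HV; with |HV| = 23.1 on the right of JH, V = H + 23.1·(0.72297, 0.69088) = (13.011, 64.471). Then |EV| = |V − E| = 65.771.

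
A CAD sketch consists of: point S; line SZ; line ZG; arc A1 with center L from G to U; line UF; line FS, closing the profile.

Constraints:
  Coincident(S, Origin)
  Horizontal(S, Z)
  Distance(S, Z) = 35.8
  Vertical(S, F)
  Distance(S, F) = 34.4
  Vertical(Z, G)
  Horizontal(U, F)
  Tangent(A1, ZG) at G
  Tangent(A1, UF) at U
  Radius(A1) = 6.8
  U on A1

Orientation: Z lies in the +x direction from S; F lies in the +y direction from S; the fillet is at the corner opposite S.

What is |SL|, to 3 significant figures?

40.0

S is at the origin; SZ is horizontal with |SZ| = 35.8 and Z on the +x side, so Z = (35.8, 0.00). S and F share the same x with |SF| = 34.4 and F on the +y side, so F = (0.00, 34.4). The virtual corner opposite S is at (35.8, 34.4). Since A1 is tangent to ZG there, LG ⟂ ZG and the tangent condition forces LU to be normal to UF, with radius 6.8, so the center L sits 6.8 in from both sides at L = (29.0, 27.6). Then |SL| = |L − S| = 40.0.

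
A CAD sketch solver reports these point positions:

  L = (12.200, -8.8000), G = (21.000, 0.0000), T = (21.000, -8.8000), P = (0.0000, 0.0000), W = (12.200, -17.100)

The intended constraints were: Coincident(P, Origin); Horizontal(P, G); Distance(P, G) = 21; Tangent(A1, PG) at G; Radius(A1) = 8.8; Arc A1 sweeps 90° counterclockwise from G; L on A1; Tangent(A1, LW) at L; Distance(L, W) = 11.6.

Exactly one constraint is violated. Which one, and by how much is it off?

Distance(L, W) = 11.6 — off by 3.30.

P = (0.00, 0.00) ✓; P.y = 0.00, G.y = 0.00 ✓; |PG| = 21.00 ✓; ∠(TG, GP) = 90.00° ✓; |TG| = 8.800 ✓; bearing(T→L) − bearing(T→G) = 90.00° ✓; |TL| = 8.800 ✓; ∠(TL, LW) = 90.00° ✓; |LW| = 8.300 ✗.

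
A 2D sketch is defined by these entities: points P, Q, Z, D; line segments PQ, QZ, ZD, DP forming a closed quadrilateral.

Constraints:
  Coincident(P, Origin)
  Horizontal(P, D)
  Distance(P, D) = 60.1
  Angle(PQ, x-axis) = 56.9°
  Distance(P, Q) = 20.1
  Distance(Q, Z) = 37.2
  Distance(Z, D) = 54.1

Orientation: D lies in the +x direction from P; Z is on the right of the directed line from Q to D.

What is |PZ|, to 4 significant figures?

22.66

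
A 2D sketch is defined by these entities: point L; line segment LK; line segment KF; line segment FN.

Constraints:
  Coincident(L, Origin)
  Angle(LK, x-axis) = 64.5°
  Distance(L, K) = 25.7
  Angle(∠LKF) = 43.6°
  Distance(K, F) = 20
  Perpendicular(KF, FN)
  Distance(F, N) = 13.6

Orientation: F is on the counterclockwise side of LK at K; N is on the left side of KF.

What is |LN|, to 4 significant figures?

4.351

L is at the origin; LK runs at 64.5° with length 25.7, so K = 25.7·(cos 64.5°, sin 64.5°) = (11.06, 23.20). ∠LKF = 43.6°, so KF runs at 64.5° + (180° − 43.6°) = 200.9° from the x-axis; with |KF| = 20.0, F = K + 20.0·(cos 200.9°, sin 200.9°) = (-7.620, 16.06). KF is perpendicular to FN; with |FN| = 13.6 on the left of KF, N = F + 13.6·(0.3567, -0.9342) = (-2.768, 3.357). Then |LN| = |N − L| = 4.351.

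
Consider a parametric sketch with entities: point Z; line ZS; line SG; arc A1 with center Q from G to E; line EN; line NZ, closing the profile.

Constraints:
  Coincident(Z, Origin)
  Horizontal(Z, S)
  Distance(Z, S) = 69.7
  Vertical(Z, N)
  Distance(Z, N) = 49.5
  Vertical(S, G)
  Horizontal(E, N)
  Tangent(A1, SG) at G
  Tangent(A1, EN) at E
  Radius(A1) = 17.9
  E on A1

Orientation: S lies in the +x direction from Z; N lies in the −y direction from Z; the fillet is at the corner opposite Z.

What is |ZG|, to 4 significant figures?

76.53

Z is at the origin; ZS is horizontal with |ZS| = 69.7 and S on the +x side, so S = (69.70, 0.000). Z and N share the same x with |ZN| = 49.5 and N on the −y side, so N = (0.000, -49.50). The virtual corner opposite Z is at (69.70, -49.50). A1 meets SG tangentially, so QG is at right angles to SG and the tangent condition forces QE to be normal to EN, with radius 17.9, so the center Q sits 17.9 in from both sides at Q = (51.80, -31.60). That places the tangent points at G = (69.70, -31.60) on SG and E = (51.80, -49.50) on EN. Then |ZG| = |G − Z| = 76.53.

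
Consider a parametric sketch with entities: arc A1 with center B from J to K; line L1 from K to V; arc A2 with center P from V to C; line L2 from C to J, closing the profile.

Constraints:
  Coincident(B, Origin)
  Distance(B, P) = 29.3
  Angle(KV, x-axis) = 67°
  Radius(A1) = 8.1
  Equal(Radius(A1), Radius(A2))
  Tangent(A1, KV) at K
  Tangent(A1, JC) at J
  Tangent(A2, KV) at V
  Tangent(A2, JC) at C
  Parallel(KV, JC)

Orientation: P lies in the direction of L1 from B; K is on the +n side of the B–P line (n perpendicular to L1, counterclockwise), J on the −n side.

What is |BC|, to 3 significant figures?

30.4

The slot axis is L1's direction at 67.0°, so u = (cos 67.0°, sin 67.0°) = (0.391, 0.921) and n = (−sin 67.0°, cos 67.0°) = (-0.921, 0.391). B is at the origin and P lies 29.3 along u from B, so P = 29.3·u = (11.4, 27.0). Tangency of A1 to both parallel lines with radius 8.1 puts K and J at B ± 8.1·n: K = (-7.46, 3.16), J = (7.46, -3.16). Equal radii place V and C the same way about P: V = P + 8.1·n = (3.99, 30.1), C = P − 8.1·n = (18.9, 23.8). Then |BC| = |C − B| = 30.4.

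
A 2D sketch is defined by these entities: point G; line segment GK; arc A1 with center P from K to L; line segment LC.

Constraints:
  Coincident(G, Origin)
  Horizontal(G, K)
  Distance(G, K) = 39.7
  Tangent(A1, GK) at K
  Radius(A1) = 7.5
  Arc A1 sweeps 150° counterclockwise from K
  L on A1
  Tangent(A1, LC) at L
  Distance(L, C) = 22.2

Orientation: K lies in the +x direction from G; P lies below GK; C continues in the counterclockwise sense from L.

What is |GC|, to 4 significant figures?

60.61

G is at the origin; G and K share the same y with |GK| = 39.7 and K on the +x side, so K = (39.70, 0.000). The tangent condition forces PK to be normal to GK, so P = K + (0, -7.5) = (39.70, -7.500). On A1, K sits at bearing 90° from P; a 150° counterclockwise sweep puts L at bearing 240°, so L = P + 7.5·(cos 240°, sin 240°) = (35.95, -14.00). The tangent condition forces PL to be normal to LC, so LC runs along (−sin 240°, cos 240°); with |LC| = 22.2, C = (55.18, -25.10). Then |GC| = |C − G| = 60.61.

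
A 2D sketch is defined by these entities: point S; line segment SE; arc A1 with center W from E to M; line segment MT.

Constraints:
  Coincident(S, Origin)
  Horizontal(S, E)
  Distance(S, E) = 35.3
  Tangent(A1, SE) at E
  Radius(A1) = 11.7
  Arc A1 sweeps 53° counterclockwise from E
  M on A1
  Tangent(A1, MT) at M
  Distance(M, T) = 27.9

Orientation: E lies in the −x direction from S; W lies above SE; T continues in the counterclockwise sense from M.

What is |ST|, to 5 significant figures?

28.457

S is at the origin; SE is horizontal with |SE| = 35.3 and E on the −x side, so E = (-35.300, 0.0000). The tangent condition forces WE to be normal to SE, so W = E + (0, 11.7) = (-35.300, 11.700). On A1, E sits at bearing -90° from W; a 53° counterclockwise sweep puts M at bearing -37°, so M = W + 11.7·(cos -37°, sin -37°) = (-25.956, 4.6588). Since A1 is tangent to MT there, WM ⟂ MT, so MT runs along (−sin -37°, cos -37°); with |MT| = 27.9, T = (-9.1653, 26.941). Then |ST| = |T − S| = 28.457.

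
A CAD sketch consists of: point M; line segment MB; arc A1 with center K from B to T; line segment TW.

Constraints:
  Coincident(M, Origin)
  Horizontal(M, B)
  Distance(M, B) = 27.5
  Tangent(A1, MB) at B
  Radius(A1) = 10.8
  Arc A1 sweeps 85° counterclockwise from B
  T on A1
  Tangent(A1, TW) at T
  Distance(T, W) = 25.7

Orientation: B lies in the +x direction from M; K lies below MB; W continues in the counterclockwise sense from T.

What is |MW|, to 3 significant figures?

38.3

M is at the origin; MB is horizontal with |MB| = 27.5 and B on the +x side, so B = (27.5, 0.00). Tangency of A1 to MB means the radius KB is perpendicular to MB, so K = B + (0, -10.8) = (27.5, -10.8). On A1, B sits at bearing 90° from K; an 85° counterclockwise sweep puts T at bearing 175°, so T = K + 10.8·(cos 175°, sin 175°) = (16.7, -9.86). The tangent condition forces KT to be normal to TW, so TW runs along (−sin 175°, cos 175°); with |TW| = 25.7, W = (14.5, -35.5). Then |MW| = |W − M| = 38.3.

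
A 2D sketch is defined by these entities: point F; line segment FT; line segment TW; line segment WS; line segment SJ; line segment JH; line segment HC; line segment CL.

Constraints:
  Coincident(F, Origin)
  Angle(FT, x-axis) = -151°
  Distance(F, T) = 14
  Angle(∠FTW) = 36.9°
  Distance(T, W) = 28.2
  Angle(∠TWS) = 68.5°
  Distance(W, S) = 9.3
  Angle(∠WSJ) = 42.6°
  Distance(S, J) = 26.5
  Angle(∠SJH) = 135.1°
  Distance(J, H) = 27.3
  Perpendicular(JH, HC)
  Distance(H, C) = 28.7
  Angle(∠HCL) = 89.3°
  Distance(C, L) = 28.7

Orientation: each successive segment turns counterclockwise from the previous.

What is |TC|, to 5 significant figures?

60.228

F is at the origin; FT runs at -151.0° with length 14.0, so T = (-12.245, -6.7873). ∠FTW = 36.9° gives TW at -7.9000° from the x-axis; with |TW| = 28.2, W = (15.688, -10.663). ∠TWS = 68.5° gives WS at 103.60° from the x-axis; with |WS| = 9.3, S = (13.501, -1.6240). ∠WSJ = 42.6° gives SJ at -119.00° from the x-axis; with |SJ| = 26.5, J = (0.65341, -24.801). ∠SJH = 135.1° gives JH at -74.100° from the x-axis; with |JH| = 27.3, H = (8.1325, -51.057). The perpendicularity gives HC at right angles to JH, so HC runs at 15.900°; with |HC| = 28.7, C = (35.734, -43.194). Then |TC| = |C − T| = 60.228.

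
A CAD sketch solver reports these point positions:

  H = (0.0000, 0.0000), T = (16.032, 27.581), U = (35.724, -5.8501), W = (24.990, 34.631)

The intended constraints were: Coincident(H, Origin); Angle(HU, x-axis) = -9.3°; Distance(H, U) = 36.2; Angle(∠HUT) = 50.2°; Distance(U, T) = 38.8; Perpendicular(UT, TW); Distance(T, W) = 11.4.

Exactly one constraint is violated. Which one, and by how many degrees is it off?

Perpendicular(UT, TW) — off by 7.70°.

H = (0.00, 0.00) ✓; HU at -9.300° ✓; |HU| = 36.20 ✓; ∠HUT = 50.20° ✓; |UT| = 38.80 ✓; ∠(UT, TW) = 82.30° ✗; |TW| = 11.40 ✓.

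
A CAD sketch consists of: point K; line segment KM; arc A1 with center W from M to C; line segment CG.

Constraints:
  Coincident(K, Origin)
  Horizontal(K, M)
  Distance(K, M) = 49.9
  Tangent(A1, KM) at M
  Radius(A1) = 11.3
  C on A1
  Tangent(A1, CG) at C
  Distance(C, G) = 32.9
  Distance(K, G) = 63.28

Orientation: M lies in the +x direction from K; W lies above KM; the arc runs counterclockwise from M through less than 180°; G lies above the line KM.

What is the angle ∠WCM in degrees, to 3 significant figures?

30.6°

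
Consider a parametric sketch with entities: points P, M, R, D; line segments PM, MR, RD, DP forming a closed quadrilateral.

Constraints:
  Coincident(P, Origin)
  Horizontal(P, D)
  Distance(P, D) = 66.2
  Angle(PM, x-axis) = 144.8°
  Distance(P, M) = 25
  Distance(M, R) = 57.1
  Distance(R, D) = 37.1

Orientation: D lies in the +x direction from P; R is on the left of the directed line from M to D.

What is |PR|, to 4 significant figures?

42.25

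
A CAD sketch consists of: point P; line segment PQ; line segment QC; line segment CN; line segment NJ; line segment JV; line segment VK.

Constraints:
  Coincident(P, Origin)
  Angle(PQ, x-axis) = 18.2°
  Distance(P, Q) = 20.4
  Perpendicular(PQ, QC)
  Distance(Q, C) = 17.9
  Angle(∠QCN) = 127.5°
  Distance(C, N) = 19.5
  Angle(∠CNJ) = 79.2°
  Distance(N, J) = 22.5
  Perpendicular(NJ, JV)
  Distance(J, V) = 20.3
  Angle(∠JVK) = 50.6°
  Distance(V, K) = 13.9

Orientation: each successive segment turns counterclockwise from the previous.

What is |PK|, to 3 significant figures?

17.2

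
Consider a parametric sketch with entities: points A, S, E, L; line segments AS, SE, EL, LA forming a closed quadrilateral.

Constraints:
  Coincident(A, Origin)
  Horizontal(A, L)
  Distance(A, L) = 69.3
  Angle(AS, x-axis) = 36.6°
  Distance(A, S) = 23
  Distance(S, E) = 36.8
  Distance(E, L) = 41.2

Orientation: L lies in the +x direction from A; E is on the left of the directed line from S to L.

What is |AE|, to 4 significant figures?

59.80

Checks: |SE| = 36.80 ✓; |EL| = 41.20 ✓.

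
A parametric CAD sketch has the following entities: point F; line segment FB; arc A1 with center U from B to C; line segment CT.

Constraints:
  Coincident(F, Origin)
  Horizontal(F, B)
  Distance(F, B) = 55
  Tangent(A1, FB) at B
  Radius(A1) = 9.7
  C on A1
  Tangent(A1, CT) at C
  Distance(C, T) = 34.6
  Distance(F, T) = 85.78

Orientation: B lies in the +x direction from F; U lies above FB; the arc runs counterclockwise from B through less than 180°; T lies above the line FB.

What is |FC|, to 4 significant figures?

64.31

F is at the origin; F and B share the same y with |FB| = 55.0 and B on the +x side, so B = (55.00, 0.000). Since A1 is tangent to FB there, UB ⟂ FB, so U = B + (0, 9.7) = (55.00, 9.700). Since UC ⟂ CT (tangency), |UT| = √(9.7² + 34.6²) = 35.93 regardless of where C sits on A1. So T lies on both circle(F, 85.78) and circle(U, 35.93); the above-FB intersection is T = (76.75, 38.30). C is the foot of the tangent from T: C = (64.02, 6.130).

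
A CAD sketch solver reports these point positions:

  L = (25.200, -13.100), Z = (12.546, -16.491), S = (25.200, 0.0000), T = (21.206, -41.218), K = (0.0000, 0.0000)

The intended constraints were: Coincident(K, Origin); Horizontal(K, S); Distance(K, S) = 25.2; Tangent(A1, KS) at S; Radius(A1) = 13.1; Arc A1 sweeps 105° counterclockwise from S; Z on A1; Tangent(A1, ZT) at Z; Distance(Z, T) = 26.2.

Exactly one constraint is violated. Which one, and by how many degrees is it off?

Tangent(A1, ZT) at Z — off by 4.30°.

K = (0.00, 0.00) ✓; K.y = 0.00, S.y = 0.00 ✓; |KS| = 25.20 ✓; ∠(LS, SK) = 90.00° ✓; |LS| = 13.10 ✓; bearing(L→Z) − bearing(L→S) = 105.0° ✓; |LZ| = 13.10 ✓; ∠(LZ, ZT) = 85.70° ✗; |ZT| = 26.20 ✓.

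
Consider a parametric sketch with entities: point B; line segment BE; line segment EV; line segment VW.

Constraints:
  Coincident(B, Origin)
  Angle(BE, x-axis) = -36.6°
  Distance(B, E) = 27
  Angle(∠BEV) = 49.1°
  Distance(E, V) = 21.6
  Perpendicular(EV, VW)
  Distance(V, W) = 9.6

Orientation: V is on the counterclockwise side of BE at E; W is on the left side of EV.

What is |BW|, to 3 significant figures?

11.5

B is at the origin; BE runs at -36.6° with length 27.0, so E = 27.0·(cos -36.6°, sin -36.6°) = (21.7, -16.1). ∠BEV = 49.1°, so EV runs at -36.6° + (180° − 49.1°) = 94.3° from the x-axis; with |EV| = 21.6, V = E + 21.6·(cos 94.3°, sin 94.3°) = (20.1, 5.44). The perpendicularity gives VW at right angles to EV; with |VW| = 9.6 on the left of EV, W = V + 9.6·(-0.997, -0.0750) = (10.5, 4.72). Then |BW| = |W − B| = 11.5.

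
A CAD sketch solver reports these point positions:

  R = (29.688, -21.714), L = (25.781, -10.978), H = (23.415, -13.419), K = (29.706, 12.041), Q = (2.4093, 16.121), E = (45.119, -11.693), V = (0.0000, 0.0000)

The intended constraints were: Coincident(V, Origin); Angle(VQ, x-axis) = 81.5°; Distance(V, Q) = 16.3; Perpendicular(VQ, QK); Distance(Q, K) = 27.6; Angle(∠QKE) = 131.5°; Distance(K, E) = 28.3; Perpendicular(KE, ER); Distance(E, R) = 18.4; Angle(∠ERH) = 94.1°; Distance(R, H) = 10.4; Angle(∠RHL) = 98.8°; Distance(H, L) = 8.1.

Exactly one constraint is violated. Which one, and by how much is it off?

Distance(H, L) = 8.1 — off by 4.70.

V = (0.00, 0.00) ✓; VQ at 81.50° ✓; |VQ| = 16.30 ✓; ∠(VQ, QK) = 90.00° ✓; |QK| = 27.60 ✓; ∠QKE = 131.5° ✓; |KE| = 28.30 ✓; ∠(KE, ER) = 90.00° ✓; |ER| = 18.40 ✓; ∠ERH = 94.10° ✓; |RH| = 10.40 ✓; ∠RHL = 98.80° ✓; |HL| = 3.399 ✗.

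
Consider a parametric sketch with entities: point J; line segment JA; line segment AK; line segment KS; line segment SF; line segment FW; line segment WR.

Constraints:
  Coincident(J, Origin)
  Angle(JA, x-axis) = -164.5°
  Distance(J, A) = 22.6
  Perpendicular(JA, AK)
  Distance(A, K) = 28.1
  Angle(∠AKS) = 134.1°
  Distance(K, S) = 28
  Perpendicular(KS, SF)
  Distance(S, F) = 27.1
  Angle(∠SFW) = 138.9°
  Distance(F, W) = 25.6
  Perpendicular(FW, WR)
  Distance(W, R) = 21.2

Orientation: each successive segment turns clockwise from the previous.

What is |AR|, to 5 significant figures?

19.190

J is at the origin; JA runs at -164.5° with length 22.6, so A = (-21.778, -6.0396). JA is perpendicular to AK, so AK runs at 105.50°; with |AK| = 28.1, K = (-29.287, 21.038). ∠AKS = 134.1° gives KS at 59.600° from the x-axis; with |KS| = 28.0, S = (-15.119, 45.189). The perpendicularity gives SF at right angles to KS, so SF runs at -30.400°; with |SF| = 27.1, F = (8.2556, 31.475). ∠SFW = 138.9° gives FW at -71.500° from the x-axis; with |FW| = 25.6, W = (16.379, 7.1982). The perpendicularity gives WR at right angles to FW, so WR runs at -161.50°; with |WR| = 21.2, R = (-3.7258, 0.47135). Then |AR| = |R − A| = 19.190.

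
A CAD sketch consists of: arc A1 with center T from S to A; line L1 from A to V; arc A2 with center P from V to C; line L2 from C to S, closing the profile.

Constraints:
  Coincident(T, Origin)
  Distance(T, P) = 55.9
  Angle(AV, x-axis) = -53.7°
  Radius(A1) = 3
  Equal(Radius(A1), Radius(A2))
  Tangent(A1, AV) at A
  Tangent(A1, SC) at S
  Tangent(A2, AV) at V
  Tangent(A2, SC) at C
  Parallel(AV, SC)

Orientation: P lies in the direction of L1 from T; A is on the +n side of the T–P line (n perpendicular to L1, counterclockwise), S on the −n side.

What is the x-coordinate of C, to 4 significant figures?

30.68

The slot axis is L1's direction at -53.7°, so u = (cos -53.7°, sin -53.7°) = (0.5920, -0.8059) and n = (−sin -53.7°, cos -53.7°) = (0.8059, 0.5920). T is at the origin and P lies 55.9 along u from T, so P = 55.9·u = (33.09, -45.05). Tangency of A1 to both parallel lines with radius 3.0 puts A and S at T ± 3.0·n: A = (2.418, 1.776), S = (-2.418, -1.776). Equal radii place V and C the same way about P: V = P + 3.0·n = (35.51, -43.28), C = P − 3.0·n = (30.68, -46.83). So C.x = 30.68.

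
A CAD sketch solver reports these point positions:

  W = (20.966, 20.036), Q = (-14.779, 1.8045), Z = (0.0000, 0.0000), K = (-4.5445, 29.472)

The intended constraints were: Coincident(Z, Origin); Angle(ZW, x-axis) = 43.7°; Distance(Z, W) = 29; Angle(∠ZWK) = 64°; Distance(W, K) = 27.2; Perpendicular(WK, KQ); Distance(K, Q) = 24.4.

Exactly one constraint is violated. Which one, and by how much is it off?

Distance(K, Q) = 24.4 — off by 5.10.

Z = (0.00, 0.00) ✓; ZW at 43.70° ✓; |ZW| = 29.00 ✓; ∠ZWK = 64.00° ✓; |WK| = 27.20 ✓; ∠(WK, KQ) = 90.00° ✓; |KQ| = 29.50 ✗.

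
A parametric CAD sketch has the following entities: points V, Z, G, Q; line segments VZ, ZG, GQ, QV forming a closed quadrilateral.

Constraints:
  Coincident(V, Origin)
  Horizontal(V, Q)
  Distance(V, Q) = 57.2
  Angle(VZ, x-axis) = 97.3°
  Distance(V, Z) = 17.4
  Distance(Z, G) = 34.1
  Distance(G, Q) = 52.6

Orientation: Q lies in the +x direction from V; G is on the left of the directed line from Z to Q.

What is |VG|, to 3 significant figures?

46.3

V is at the origin; VQ is horizontal with |VQ| = 57.2 and Q in +x, so Q = (57.2, 0). VZ runs at 97.3° with |VZ| = 17.4, so Z = (-2.21, 17.3). G is determined by |ZG| = 34.1 and |GQ| = 52.6 together: it lies at the intersection of circle(Z, 34.1) and circle(Q, 52.6). With |ZQ| = 61.9, the foot of the radical line on ZQ is 18.0 from Z and the perpendicular offset is √(34.1² − 18.0²) = 29.0. Taking the left-of-ZQ solution: G = (23.1, 40.1).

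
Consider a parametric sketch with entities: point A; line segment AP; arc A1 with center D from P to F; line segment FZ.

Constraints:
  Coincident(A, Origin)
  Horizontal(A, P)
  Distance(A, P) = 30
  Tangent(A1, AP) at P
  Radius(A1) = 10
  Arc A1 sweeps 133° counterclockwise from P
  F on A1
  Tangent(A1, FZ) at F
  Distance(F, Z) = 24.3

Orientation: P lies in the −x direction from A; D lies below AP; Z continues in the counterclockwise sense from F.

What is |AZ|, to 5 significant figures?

40.333

A is at the origin; A and P share the same y with |AP| = 30.0 and P on the −x side, so P = (-30.000, 0.0000). Tangency of A1 to AP means the radius DP is perpendicular to AP, so D = P + (0, -10) = (-30.000, -10.000). On A1, P sits at bearing 90° from D; a 133° counterclockwise sweep puts F at bearing 223°, so F = D + 10.0·(cos 223°, sin 223°) = (-37.314, -16.820). The tangent condition forces DF to be normal to FZ, so FZ runs along (−sin 223°, cos 223°); with |FZ| = 24.3, Z = (-20.741, -34.592). Then |AZ| = |Z − A| = 40.333.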